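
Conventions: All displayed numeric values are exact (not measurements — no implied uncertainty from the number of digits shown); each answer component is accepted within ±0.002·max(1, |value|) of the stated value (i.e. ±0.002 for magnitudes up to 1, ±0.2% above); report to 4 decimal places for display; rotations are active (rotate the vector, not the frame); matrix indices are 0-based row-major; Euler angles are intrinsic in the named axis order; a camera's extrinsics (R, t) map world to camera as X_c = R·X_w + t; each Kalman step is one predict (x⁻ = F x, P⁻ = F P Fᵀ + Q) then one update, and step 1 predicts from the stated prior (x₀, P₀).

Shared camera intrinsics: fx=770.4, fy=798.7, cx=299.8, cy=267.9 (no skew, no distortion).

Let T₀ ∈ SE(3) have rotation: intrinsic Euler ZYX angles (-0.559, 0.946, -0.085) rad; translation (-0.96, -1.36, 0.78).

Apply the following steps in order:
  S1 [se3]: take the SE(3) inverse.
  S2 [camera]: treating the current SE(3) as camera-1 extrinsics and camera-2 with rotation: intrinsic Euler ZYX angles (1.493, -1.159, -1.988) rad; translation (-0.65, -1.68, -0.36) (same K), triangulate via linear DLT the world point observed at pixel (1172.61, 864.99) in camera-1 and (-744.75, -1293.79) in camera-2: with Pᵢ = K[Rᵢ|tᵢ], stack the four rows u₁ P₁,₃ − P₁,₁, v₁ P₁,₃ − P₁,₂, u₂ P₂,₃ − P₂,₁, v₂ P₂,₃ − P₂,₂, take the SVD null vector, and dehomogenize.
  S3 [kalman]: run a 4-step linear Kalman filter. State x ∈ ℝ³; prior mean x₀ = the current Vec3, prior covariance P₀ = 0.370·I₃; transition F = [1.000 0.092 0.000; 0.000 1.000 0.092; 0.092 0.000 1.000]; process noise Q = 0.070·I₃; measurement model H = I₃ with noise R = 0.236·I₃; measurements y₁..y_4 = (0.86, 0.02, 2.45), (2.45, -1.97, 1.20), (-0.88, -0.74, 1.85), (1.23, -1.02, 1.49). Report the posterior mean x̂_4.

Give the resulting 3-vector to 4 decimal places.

after S1 (invert_se3): R=[0.4959 -0.3102 -0.8111; 0.4700 0.8812 -0.0497; 0.7302 -0.3566 0.5828], t=(0.6868, 1.6885, -0.2386)
after S2 (triangulate): (1.1281, -1.4226, 0.3058)
after S3 (kf_track): (0.7359, -0.8490, 1.6525)

result = (0.7359, -0.8490, 1.6525)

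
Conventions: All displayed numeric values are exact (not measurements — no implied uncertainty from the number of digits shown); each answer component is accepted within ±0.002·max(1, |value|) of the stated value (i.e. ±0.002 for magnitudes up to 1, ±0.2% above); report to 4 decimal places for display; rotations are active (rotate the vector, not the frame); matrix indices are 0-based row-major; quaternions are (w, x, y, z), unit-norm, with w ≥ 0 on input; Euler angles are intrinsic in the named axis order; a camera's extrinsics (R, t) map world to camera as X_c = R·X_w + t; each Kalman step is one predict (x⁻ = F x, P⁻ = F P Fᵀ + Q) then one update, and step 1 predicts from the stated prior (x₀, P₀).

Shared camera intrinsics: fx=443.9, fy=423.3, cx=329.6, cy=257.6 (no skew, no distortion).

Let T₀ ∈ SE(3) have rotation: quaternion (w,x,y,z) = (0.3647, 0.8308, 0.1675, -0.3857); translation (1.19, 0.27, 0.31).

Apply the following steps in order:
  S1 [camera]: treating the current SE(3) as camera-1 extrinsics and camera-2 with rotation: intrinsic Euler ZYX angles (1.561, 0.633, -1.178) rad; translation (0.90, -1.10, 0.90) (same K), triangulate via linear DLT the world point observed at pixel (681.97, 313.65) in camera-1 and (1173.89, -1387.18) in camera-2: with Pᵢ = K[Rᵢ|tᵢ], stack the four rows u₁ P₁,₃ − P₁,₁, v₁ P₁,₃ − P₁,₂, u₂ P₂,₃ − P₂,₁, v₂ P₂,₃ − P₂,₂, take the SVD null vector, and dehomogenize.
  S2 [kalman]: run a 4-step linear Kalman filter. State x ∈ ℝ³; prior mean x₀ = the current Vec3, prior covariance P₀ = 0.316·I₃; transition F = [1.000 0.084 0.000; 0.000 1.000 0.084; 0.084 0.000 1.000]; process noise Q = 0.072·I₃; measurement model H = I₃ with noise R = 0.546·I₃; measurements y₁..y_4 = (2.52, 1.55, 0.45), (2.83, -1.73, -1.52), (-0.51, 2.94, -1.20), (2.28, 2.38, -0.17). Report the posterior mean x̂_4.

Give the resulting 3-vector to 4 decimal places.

result = (1.3624, 1.4180, -0.4437)

after S1 (triangulate): (-0.9701, 0.8246, -0.7045)
after S2 (kf_track): (1.3624, 1.4180, -0.4437)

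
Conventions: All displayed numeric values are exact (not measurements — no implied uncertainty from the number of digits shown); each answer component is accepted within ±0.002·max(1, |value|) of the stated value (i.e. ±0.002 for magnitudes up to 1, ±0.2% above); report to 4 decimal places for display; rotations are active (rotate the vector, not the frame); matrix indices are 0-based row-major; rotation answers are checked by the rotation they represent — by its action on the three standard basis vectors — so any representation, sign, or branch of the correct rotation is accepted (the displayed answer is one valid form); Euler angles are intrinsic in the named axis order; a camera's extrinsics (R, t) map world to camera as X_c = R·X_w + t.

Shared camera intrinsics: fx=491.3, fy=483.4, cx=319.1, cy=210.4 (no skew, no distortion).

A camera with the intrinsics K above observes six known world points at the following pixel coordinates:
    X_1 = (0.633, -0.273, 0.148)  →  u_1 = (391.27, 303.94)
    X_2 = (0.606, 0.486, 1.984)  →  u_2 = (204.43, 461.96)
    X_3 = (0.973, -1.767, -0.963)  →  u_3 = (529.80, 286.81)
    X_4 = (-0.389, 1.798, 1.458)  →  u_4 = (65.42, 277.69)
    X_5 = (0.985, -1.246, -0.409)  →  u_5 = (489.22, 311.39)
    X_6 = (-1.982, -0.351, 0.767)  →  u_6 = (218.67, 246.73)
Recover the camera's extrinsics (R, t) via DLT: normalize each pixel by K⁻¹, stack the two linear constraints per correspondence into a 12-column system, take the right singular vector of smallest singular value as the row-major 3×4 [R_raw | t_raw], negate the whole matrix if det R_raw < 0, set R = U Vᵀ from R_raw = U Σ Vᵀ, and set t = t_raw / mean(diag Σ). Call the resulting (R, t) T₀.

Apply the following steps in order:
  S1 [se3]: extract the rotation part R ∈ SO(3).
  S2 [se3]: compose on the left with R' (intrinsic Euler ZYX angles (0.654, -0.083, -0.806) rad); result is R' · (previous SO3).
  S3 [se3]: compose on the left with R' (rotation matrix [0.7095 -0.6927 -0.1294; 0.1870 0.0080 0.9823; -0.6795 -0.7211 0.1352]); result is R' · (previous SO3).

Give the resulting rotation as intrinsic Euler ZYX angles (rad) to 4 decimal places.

source (pnp_recover): camera pose = R=[0.6111 -0.5176 -0.5989; 0.3493 -0.5026 0.7908; -0.7103 -0.6925 -0.1264], t=(0.2103, 0.3804, 4.7033)
after S1 (rot_of_se3): [0.6111 -0.5176 -0.5989; 0.3493 -0.5026 0.7908; -0.7103 -0.6925 -0.1264]
after S2 (compose_so3): [0.6969 0.1140 -0.7080; 0.1932 -0.9806 0.0323; -0.6906 -0.1593 -0.7055]
after S3 (compose_so3): [0.4500 0.7808 -0.4334; -0.5465 -0.1430 -0.8251; -0.7063 0.6082 0.3624]

rotation (euler_zyx) = (-0.8820, 0.7842, 1.0334)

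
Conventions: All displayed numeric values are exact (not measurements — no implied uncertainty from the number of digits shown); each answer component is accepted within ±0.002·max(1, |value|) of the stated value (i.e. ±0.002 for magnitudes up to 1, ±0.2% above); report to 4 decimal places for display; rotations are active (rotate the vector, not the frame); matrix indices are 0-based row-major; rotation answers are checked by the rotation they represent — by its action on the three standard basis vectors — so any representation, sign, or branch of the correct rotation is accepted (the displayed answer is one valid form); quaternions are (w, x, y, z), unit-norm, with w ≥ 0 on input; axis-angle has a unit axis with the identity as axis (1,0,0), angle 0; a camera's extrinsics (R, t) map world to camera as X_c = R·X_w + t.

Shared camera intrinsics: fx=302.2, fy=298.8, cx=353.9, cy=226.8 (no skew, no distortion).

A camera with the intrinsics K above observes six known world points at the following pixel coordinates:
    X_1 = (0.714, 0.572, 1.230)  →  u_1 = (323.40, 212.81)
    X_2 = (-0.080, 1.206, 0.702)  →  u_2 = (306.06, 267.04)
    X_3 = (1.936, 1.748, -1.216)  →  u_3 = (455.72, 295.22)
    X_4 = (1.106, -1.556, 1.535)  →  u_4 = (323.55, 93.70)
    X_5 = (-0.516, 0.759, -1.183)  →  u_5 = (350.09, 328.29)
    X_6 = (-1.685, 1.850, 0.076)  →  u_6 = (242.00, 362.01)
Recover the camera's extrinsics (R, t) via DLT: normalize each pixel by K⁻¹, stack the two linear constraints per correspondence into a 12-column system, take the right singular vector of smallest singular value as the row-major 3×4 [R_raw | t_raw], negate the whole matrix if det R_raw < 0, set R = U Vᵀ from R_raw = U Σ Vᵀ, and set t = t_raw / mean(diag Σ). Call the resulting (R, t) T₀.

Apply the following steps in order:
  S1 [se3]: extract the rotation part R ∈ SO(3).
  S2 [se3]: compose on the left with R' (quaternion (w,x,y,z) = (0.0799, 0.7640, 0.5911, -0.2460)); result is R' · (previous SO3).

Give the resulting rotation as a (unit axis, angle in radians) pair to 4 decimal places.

rotation (axis_angle) = ((0.5754, 0.5230, -0.6288), 3.0771)

source (pnp_recover): camera pose = R=[0.7796 0.0172 -0.6261; -0.3512 0.8397 -0.4142; 0.5186 0.5428 0.6606], t=(-0.3999, -0.0003, 4.4885)
after S1 (rot_of_se3): [0.7796 0.0172 -0.6261; -0.3512 0.8397 -0.4142; 0.5186 0.5428 0.6606]
after S2 (compose_so3): [-0.3365 0.6418 -0.6892; 0.5606 -0.4515 -0.6942; -0.7566 -0.6199 -0.2079]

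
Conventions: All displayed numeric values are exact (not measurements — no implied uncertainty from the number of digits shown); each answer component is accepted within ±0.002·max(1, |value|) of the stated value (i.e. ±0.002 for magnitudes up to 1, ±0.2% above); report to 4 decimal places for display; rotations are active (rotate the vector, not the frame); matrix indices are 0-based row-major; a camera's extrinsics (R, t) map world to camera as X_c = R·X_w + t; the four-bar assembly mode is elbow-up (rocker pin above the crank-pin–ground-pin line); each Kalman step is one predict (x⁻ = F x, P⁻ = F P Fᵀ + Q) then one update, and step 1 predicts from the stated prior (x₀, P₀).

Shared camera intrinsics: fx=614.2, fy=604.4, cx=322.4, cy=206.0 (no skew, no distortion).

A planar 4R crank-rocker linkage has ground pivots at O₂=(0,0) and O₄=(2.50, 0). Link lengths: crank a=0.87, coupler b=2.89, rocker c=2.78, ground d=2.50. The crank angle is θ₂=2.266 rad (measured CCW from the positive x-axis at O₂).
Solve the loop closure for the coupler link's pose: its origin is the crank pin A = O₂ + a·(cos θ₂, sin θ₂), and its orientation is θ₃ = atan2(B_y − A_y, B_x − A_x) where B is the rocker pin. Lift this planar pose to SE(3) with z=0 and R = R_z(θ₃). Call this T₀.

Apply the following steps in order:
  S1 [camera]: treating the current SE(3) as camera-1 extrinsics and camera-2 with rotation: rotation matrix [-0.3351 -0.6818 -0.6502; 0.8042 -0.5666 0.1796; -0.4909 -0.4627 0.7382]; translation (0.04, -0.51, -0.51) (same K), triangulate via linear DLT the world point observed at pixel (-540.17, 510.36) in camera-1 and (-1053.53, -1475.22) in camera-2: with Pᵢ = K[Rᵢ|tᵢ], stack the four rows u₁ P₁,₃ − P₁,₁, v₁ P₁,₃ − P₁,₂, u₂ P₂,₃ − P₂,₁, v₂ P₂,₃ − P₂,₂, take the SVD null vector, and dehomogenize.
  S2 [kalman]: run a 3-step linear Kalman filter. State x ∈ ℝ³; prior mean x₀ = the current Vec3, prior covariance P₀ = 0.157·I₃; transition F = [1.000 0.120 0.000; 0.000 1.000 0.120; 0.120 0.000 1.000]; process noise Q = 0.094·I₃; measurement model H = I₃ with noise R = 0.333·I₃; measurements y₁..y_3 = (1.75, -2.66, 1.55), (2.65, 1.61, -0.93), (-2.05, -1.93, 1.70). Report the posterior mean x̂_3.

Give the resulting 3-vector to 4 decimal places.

source (fourbar_fk): coupler pose = R=[0.7372 -0.6757 0.0000; 0.6757 0.7372 0.0000; 0.0000 0.0000 1.0000], t=(-0.5573, 0.6681, 0.0000)
after S1 (triangulate): (-1.2057, 1.3441, 1.6764)
after S2 (kf_track): (-0.1855, -0.4290, 0.9842)

result = (-0.1855, -0.4290, 0.9842)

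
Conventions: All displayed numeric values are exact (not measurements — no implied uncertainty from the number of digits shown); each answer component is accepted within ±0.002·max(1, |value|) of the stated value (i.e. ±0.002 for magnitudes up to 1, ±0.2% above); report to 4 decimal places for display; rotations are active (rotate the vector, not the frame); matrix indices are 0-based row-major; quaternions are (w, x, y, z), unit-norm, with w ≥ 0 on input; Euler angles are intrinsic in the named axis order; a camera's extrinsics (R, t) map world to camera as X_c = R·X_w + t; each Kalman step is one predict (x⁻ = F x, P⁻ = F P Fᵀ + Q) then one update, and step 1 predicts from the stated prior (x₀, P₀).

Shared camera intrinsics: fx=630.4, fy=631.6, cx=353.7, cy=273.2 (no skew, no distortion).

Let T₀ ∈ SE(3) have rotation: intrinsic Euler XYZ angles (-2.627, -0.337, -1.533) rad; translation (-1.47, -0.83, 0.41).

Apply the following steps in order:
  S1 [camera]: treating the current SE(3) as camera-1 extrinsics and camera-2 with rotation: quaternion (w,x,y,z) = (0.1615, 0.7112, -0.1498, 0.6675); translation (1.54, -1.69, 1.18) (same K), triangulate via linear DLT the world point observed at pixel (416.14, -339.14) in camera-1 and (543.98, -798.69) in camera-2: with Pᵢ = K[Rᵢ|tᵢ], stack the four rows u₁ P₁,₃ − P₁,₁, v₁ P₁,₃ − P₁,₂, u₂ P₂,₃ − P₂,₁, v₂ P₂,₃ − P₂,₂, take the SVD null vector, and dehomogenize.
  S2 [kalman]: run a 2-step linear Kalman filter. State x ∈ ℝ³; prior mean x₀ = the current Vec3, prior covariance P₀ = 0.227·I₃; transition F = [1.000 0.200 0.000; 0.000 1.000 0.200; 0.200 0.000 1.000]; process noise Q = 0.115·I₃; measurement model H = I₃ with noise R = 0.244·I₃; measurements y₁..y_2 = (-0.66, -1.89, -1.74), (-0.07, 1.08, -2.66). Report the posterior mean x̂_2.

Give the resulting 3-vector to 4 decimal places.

after S1 (triangulate): (0.3726, 1.4249, -0.5137)
after S2 (kf_track): (-0.1933, 0.0907, -1.9680)

result = (-0.1933, 0.0907, -1.9680)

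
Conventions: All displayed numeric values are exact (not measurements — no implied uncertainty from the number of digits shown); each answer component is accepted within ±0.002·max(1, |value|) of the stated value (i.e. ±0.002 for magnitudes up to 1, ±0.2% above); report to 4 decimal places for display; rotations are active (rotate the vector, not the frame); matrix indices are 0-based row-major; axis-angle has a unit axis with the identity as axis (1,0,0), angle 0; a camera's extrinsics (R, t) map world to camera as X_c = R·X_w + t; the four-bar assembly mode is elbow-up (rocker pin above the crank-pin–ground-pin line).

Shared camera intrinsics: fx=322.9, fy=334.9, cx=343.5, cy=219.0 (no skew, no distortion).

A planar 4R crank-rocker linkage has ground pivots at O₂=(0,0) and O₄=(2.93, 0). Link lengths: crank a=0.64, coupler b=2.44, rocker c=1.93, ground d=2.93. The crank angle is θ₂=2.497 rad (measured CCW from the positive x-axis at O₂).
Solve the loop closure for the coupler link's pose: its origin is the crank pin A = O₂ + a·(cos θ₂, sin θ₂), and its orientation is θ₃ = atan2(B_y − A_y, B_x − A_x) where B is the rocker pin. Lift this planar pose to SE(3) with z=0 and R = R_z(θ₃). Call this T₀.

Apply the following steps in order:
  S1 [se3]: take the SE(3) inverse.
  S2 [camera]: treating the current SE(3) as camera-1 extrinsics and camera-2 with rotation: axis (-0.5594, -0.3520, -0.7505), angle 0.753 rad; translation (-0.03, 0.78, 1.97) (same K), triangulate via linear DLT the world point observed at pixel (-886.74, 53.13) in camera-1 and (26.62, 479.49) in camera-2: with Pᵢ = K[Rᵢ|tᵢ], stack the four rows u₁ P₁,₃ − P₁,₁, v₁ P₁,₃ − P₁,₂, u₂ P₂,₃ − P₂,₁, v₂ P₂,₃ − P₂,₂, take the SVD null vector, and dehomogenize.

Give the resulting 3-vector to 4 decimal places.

source (fourbar_fk): coupler pose = R=[0.8963 -0.4435 0.0000; 0.4435 0.8963 0.0000; 0.0000 0.0000 1.0000], t=(-0.5116, 0.3846, 0.0000)
after S1 (invert_se3): R=[0.8963 0.4435 0.0000; -0.4435 0.8963 0.0000; 0.0000 0.0000 1.0000], t=(0.2880, -0.5715, 0.0000)
after S2 (triangulate): (-1.7868, -0.4669, 0.3991)

result = (-1.7868, -0.4669, 0.3991)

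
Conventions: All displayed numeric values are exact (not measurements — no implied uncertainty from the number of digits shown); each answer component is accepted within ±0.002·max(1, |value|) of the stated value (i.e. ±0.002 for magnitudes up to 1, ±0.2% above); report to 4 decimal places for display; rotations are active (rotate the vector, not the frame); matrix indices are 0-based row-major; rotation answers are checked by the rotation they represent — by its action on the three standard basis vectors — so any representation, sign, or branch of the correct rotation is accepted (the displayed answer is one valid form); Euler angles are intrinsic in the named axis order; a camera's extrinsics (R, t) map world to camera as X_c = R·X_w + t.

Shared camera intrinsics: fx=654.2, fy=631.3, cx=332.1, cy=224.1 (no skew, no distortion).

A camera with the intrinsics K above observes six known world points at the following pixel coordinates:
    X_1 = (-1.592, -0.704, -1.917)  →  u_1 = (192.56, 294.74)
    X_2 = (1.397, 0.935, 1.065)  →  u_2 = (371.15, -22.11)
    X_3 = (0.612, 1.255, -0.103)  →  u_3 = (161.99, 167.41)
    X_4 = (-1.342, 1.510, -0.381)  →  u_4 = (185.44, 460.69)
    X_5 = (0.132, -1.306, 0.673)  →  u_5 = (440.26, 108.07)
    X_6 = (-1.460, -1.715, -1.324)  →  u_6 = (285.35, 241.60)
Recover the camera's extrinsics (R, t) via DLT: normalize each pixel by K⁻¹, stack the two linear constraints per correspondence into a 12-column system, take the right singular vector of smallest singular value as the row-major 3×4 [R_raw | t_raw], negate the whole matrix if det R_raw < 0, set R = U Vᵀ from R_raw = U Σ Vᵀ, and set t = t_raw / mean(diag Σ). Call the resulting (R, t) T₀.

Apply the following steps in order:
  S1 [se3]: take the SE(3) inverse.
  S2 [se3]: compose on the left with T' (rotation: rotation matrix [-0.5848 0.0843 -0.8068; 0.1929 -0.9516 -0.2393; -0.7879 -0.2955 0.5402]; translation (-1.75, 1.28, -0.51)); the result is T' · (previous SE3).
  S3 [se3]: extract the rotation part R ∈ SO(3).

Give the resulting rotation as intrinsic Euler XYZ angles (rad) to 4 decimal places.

rotation (euler_xyz) = (-1.1658, 0.5364, -2.4673)

source (pnp_recover): camera pose = R=[-0.1601 -0.3878 0.9077; -0.8964 0.4422 0.0308; -0.4133 -0.8088 -0.4184], t=(-0.2100, -0.3100, 4.6399)
after S1 (invert_se3): R=[-0.1601 -0.8964 -0.4133; -0.3878 0.4422 -0.8088; 0.9077 0.0308 -0.4184], t=(1.6063, 3.8083, 2.1415)
after S2 (compose_se3): R=[-0.6714 0.5367 0.5111; 0.1209 -0.6011 0.7900; 0.7311 0.5922 0.3387], t=(-4.0959, -2.5465, -1.7443)
after S3 (rot_of_se3): [-0.6714 0.5367 0.5111; 0.1209 -0.6011 0.7900; 0.7311 0.5922 0.3387]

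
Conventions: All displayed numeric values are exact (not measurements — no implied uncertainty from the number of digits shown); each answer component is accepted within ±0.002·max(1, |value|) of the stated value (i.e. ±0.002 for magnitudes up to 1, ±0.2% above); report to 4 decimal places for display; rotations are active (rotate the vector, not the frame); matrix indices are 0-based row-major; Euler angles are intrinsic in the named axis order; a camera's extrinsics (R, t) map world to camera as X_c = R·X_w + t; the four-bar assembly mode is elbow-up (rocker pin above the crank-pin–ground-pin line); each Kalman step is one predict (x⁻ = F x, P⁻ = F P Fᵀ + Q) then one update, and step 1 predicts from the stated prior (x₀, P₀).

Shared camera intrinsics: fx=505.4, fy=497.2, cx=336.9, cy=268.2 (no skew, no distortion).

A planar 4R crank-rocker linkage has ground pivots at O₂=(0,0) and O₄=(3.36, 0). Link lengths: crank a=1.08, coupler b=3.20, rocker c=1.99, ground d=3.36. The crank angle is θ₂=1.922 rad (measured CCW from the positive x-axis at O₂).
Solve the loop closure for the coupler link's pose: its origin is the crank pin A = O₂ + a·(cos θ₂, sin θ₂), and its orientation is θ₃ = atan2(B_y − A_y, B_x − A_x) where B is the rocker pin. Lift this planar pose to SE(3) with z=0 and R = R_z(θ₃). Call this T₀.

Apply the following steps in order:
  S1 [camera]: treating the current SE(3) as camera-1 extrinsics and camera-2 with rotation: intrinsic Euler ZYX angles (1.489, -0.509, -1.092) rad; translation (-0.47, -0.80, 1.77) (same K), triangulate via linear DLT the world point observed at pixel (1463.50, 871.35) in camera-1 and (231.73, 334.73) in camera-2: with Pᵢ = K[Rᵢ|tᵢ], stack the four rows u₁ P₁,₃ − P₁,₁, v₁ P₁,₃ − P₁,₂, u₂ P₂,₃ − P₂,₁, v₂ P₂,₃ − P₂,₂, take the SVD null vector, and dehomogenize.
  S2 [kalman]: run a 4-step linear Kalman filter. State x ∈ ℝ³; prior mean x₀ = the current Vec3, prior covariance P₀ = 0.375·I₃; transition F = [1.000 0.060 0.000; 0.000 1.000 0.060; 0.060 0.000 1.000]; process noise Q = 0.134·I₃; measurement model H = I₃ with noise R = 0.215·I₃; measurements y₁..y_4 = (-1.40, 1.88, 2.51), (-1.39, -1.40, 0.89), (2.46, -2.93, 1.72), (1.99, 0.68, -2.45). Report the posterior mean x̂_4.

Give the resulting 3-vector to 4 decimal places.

result = (1.4134, -0.3781, -0.5643)

source (fourbar_fk): coupler pose = R=[0.9626 -0.2708 0.0000; 0.2708 0.9626 0.0000; 0.0000 0.0000 1.0000], t=(-0.3716, 1.0141, 0.0000)
after S1 (triangulate): (1.9433, -0.6526, 0.7518)
after S2 (kf_track): (1.4134, -0.3781, -0.5643)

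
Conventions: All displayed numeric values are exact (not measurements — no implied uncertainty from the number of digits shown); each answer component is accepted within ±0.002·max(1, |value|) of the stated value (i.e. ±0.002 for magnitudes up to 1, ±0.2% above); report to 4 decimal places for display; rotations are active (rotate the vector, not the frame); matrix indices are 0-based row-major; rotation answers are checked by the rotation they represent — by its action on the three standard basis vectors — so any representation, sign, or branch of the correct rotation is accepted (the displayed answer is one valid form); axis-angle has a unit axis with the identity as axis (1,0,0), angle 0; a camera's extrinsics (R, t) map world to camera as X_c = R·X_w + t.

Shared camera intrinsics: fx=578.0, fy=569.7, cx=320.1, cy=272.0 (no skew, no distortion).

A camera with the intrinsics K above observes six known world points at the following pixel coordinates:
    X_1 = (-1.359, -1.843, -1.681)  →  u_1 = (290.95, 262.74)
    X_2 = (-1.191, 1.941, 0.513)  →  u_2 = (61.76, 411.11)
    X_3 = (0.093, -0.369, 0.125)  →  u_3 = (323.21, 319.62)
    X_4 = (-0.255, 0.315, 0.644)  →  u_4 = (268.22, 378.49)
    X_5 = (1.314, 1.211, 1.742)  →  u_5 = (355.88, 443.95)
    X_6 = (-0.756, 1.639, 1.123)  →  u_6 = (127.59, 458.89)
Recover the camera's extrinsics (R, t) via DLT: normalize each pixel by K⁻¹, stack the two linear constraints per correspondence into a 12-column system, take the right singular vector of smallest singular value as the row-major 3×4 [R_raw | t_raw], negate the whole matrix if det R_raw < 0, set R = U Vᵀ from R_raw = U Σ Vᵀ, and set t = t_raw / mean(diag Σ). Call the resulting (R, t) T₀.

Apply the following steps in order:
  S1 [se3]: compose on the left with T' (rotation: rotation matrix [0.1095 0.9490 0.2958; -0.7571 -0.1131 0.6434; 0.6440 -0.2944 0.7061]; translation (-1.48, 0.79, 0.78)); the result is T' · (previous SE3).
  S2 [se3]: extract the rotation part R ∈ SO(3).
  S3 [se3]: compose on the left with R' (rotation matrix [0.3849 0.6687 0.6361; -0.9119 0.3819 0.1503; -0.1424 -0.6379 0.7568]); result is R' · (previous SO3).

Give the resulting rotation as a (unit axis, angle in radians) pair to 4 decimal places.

rotation (axis_angle) = ((0.1757, -0.7448, 0.6438), 2.3411)

source (pnp_recover): camera pose = R=[0.6585 -0.6904 0.2996; -0.5023 -0.1067 0.8581; -0.5605 -0.7155 -0.4170], t=(-0.3200, 0.4200, 6.0602)
after S1 (compose_se3): R=[-0.5703 -0.3885 0.7238; -0.8023 0.0745 -0.5922; 0.1762 -0.9184 -0.3542], t=(0.6759, 4.8838, 4.7294)
after S2 (rot_of_se3): [-0.5703 -0.3885 0.7238; -0.8023 0.0745 -0.5922; 0.1762 -0.9184 -0.3542]
after S3 (compose_so3): [-0.6440 -0.6840 -0.3427; 0.2401 0.2446 -0.9394; 0.7264 -0.6873 0.0067]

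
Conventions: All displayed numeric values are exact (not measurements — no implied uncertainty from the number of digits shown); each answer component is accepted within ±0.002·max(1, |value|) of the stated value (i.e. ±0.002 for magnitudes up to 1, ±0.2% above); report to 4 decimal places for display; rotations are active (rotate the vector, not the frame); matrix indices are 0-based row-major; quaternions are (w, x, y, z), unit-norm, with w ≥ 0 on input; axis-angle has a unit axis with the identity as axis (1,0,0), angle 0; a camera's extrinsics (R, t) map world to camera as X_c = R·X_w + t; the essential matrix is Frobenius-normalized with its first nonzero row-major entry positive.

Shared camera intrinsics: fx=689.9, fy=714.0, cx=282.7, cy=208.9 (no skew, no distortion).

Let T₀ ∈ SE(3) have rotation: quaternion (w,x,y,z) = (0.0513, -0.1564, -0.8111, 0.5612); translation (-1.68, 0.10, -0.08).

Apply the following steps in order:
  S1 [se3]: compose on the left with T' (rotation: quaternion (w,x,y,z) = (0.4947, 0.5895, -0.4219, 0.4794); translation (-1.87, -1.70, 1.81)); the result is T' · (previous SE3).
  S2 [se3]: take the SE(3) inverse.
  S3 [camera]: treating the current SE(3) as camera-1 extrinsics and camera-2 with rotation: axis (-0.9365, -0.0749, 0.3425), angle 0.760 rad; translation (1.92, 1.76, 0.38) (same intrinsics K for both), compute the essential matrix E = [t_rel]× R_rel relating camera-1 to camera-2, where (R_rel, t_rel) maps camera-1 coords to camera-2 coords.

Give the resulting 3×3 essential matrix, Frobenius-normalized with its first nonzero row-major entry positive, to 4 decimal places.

after S1 (compose_se3): R=[-0.4906 -0.4128 0.7674; 0.0649 0.8609 0.5046; -0.8690 0.2973 -0.3955], t=(-2.2888, -1.5976, 0.1812)
after S2 (invert_se3): R=[-0.4906 0.0649 -0.8690; -0.4128 0.8609 0.2973; 0.7674 0.5046 -0.3955], t=(-0.8616, 0.3768, 2.6343)
after S3 (essential): [0.4075 -0.5182 -0.2553; -0.2497 -0.4378 0.4928; 0.0126 0.0442 -0.0347]

matrix = [0.4075 -0.5182 -0.2553; -0.2497 -0.4378 0.4928; 0.0126 0.0442 -0.0347]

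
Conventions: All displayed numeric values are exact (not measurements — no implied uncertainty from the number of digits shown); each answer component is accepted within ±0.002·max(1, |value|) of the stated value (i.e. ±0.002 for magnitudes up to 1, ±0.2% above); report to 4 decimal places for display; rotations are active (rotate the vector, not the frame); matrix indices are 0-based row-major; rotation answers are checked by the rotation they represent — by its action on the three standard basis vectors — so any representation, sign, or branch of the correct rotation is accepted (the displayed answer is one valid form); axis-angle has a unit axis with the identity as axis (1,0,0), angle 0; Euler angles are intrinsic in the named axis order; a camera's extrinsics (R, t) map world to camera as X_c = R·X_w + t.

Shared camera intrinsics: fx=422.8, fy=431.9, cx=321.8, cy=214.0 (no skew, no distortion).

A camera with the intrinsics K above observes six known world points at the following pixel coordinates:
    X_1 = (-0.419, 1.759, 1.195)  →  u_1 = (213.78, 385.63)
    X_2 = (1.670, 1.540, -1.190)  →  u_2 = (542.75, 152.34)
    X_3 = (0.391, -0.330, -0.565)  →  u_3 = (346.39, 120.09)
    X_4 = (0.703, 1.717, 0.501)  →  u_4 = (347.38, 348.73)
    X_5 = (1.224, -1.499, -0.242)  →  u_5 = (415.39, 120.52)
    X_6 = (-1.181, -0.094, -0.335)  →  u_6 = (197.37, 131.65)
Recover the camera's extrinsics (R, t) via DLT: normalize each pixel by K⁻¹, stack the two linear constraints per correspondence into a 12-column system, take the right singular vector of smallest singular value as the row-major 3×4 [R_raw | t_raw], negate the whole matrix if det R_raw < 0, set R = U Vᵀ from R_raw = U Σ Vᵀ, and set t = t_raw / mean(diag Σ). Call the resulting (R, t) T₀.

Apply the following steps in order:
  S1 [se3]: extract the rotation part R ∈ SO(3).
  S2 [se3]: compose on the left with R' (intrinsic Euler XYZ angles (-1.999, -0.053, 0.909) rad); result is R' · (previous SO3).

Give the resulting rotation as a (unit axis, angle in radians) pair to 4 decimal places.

source (pnp_recover): camera pose = R=[0.9872 -0.1458 -0.0651; 0.1328 0.5239 0.8414; -0.0886 -0.8392 0.5365], t=(-0.2095, -0.3802, 4.5480)
after S1 (rot_of_se3): [0.9872 -0.1458 -0.0651; 0.1328 0.5239 0.8414; -0.0886 -0.8392 0.5365]
after S2 (compose_so3): [0.5059 -0.4577 -0.7312; -0.4135 -0.8725 0.2601; -0.7570 0.1708 -0.6307]

rotation (axis_angle) = ((-0.8676, 0.2512, 0.4291), 3.0901)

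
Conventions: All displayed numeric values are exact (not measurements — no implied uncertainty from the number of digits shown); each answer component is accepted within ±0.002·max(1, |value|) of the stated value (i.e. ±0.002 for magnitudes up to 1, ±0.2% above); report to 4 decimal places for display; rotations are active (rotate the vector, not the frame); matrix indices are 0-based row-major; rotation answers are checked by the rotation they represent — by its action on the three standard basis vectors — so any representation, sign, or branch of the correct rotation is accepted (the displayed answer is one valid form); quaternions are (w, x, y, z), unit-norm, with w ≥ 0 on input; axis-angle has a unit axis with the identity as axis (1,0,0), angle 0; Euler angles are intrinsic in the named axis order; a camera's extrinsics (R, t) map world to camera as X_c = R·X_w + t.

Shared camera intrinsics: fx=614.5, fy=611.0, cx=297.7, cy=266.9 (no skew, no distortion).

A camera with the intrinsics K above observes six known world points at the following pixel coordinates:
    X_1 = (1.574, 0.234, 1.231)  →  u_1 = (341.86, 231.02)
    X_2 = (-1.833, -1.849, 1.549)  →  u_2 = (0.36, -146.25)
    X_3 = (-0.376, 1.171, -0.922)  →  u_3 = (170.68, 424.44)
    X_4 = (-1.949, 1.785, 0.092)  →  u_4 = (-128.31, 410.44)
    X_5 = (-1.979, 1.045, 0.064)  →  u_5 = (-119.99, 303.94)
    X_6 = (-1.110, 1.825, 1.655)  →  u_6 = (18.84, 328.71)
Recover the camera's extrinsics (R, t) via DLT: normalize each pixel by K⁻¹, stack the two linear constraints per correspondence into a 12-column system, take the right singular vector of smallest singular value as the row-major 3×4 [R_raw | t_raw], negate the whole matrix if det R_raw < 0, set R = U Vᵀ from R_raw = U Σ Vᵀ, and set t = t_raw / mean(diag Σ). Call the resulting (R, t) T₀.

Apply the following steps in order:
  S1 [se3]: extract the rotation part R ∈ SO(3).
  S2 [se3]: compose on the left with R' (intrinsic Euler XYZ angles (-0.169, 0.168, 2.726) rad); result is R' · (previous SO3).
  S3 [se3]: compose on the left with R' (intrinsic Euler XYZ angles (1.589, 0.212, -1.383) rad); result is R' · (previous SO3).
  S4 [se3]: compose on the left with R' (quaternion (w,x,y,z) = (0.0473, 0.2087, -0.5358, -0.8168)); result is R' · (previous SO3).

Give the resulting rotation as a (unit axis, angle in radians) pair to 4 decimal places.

rotation (axis_angle) = ((0.5060, 0.8366, -0.2101), 3.0886)

source (pnp_recover): camera pose = R=[0.8816 -0.2816 -0.3787; 0.1575 0.9320 -0.3264; 0.4449 0.2281 0.8660], t=(-0.4199, -0.4200, 4.2396)
after S1 (rot_of_se3): [0.8816 -0.2816 -0.3787; 0.1575 0.9320 -0.3264; 0.4449 0.2281 0.8660]
after S2 (compose_so3): [-0.7835 -0.0789 0.6163; 0.3071 -0.9114 0.2738; 0.5402 0.4038 0.7384]
after S3 (compose_so3): [0.2656 -0.8048 0.5308; -0.5103 -0.5845 -0.6308; 0.8179 -0.1033 -0.5660]
after S4 (compose_so3): [-0.4869 0.8571 -0.1682; 0.8349 0.4001 -0.3781; -0.2568 -0.3245 -0.9104]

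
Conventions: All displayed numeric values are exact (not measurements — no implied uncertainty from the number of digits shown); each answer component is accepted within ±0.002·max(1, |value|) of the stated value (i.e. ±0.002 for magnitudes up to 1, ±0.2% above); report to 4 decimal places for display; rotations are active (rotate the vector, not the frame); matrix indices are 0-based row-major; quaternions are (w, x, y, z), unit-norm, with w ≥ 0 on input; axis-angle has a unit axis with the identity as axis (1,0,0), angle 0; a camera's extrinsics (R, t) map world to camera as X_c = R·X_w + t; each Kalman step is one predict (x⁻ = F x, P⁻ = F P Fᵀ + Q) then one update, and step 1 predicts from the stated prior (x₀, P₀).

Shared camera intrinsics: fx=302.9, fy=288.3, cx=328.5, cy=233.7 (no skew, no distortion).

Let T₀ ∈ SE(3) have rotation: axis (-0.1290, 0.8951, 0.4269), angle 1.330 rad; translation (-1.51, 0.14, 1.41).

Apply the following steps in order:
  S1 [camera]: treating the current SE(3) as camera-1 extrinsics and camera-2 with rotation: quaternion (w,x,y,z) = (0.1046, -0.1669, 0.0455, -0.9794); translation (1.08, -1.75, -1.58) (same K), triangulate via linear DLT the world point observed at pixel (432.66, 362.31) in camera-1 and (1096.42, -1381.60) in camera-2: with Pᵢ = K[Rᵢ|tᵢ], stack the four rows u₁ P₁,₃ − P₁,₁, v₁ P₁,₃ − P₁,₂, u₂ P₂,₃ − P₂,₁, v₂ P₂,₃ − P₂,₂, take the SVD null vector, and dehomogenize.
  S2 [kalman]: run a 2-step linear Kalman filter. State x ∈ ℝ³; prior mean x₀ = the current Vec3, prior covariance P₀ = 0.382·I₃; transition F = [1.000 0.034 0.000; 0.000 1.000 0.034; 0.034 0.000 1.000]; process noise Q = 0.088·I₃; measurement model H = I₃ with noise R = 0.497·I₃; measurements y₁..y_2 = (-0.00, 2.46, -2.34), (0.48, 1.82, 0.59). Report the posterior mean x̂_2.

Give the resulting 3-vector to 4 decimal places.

after S1 (triangulate): (0.9265, -0.7329, 1.5222)
after S2 (kf_track): (0.4996, 1.2156, 0.0586)

result = (0.4996, 1.2156, 0.0586)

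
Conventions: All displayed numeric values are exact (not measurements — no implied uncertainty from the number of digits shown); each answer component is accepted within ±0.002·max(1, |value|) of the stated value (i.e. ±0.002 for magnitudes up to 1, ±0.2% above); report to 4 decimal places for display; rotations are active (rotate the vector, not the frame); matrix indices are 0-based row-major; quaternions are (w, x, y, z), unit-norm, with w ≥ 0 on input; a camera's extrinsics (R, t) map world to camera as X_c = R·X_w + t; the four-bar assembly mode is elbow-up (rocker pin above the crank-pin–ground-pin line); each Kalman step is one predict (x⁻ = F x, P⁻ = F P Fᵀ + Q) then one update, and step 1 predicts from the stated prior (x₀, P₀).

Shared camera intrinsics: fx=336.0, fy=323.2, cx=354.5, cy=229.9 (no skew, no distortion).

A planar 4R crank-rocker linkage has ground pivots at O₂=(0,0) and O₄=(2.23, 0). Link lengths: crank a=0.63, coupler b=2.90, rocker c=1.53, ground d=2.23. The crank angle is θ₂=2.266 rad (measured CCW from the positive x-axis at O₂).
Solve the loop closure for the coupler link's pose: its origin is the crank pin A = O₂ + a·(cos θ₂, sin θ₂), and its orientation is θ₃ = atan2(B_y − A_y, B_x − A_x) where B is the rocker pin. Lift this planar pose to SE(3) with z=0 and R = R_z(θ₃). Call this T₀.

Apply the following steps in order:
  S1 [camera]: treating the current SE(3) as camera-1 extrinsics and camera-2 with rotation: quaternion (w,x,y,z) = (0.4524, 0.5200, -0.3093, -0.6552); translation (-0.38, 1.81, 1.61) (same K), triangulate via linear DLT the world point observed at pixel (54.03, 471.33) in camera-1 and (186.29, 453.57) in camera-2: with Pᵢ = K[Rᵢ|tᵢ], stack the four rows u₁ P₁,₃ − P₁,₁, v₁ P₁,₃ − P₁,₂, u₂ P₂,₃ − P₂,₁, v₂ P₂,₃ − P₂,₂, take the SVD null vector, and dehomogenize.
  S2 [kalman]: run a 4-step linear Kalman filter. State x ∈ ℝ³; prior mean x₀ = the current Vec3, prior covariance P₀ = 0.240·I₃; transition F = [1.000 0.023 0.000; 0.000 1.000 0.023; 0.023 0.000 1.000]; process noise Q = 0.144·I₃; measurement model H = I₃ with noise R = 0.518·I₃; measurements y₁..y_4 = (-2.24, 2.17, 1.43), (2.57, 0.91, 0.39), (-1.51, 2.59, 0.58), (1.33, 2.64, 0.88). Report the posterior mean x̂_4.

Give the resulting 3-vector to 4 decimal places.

source (fourbar_fk): coupler pose = R=[0.9329 -0.3602 0.0000; 0.3602 0.9329 0.0000; 0.0000 0.0000 1.0000], t=(-0.4035, 0.4838, 0.0000)
after S1 (triangulate): (-0.5184, 0.7025, 1.2750)
after S2 (kf_track): (0.3390, 2.1414, 0.8378)

result = (0.3390, 2.1414, 0.8378)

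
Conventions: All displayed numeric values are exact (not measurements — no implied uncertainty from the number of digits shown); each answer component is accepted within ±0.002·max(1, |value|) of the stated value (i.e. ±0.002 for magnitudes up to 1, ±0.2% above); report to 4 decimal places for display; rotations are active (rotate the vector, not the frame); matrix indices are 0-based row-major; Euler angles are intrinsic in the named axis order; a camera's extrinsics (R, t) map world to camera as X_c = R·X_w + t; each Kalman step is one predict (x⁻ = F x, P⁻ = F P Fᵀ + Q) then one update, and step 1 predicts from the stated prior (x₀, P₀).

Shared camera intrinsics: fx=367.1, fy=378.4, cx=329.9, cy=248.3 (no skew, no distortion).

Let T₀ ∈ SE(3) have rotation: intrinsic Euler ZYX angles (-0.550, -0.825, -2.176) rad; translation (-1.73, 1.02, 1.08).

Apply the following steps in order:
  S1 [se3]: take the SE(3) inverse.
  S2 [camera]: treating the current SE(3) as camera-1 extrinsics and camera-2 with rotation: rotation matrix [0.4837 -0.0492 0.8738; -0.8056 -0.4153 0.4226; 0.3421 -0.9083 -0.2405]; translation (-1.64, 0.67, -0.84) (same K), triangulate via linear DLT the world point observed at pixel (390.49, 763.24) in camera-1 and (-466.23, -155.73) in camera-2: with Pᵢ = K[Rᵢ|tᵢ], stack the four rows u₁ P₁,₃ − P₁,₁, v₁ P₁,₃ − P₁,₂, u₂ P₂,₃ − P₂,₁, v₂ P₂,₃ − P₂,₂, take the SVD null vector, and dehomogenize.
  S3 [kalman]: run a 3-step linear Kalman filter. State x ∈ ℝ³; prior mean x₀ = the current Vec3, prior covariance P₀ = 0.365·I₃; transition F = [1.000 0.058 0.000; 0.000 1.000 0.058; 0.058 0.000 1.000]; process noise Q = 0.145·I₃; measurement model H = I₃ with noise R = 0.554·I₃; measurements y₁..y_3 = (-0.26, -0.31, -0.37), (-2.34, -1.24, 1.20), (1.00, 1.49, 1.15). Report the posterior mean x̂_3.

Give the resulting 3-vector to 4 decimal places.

result = (0.1060, 0.0541, 0.3990)

after S1 (invert_se3): R=[0.5785 -0.3547 0.7345; 0.2176 -0.8008 -0.5580; 0.7861 0.4827 -0.3861], t=(0.5692, 1.7960, 1.2846)
after S2 (triangulate): (1.7941, -0.9716, -1.9847)
after S3 (kf_track): (0.1060, 0.0541, 0.3990)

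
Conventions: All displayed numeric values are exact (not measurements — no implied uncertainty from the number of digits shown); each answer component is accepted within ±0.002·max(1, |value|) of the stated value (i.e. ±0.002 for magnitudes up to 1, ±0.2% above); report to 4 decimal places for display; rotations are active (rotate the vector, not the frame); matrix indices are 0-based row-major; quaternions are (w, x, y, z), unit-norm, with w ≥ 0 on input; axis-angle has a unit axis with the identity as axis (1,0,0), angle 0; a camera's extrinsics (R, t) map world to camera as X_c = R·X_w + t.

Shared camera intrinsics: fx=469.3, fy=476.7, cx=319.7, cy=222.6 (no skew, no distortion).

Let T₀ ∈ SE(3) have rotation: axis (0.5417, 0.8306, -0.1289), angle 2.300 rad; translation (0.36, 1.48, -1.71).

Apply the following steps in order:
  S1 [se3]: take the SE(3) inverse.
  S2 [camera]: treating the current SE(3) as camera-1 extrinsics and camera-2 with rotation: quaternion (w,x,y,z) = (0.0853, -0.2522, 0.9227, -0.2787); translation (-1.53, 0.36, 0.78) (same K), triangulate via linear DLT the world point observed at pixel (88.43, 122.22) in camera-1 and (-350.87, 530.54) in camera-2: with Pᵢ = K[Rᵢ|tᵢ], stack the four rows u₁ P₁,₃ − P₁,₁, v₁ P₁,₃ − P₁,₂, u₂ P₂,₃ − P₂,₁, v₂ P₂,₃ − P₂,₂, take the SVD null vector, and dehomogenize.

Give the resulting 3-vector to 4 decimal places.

after S1 (invert_se3): R=[-0.1773 0.6536 -0.7358; 0.8459 0.4834 0.2256; 0.5031 -0.5824 -0.6385], t=(-2.1617, -0.6341, -0.4111)
after S2 (triangulate): (0.7242, 0.5912, -1.9957)

result = (0.7242, 0.5912, -1.9957)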